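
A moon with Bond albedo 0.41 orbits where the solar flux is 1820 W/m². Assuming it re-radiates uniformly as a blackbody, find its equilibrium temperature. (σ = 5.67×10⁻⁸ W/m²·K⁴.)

Power absorbed = (1−a)S·πR²; power emitted = 4πR²σT⁴. Equating and cancelling πR²:
T = ((1−a)S / 4σ)^(1/4) = (1070 / (4 × 5.67×10⁻⁸))^(1/4) = (4.73×10^9)^(1/4).
T = 262 K.

T ≈ 262 K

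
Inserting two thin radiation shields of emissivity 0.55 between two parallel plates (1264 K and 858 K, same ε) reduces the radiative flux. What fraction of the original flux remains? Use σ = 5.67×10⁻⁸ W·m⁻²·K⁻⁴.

ratio ≈ 0.333

With N identical shields there are N+1 = 3 gaps in series, each with the same radiative resistance, so the flux falls to 1/(N+1) of its unshielded value.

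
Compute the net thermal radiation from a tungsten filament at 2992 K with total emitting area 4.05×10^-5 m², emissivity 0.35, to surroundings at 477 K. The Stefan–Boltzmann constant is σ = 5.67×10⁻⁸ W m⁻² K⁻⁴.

Q ≈ 64.4 W

Q = εσA(T⁴ − T_s⁴). T⁴ − T_s⁴ = (2992)⁴ − (477)⁴ = 8.01×10^13 − 5.18×10^10 = 8.01×10^13 K⁴.
Q = 0.35 × 5.67×10⁻⁸ × 4.05×10^-5 × 8.01×10^13 = 64.4 W.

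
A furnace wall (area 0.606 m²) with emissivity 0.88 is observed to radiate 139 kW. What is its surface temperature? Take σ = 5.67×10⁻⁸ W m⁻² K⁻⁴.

From P = εσAT⁴, T = (P / εσA)^(1/4) = (1.39×10^5 / (0.88 × 5.67×10⁻⁸ × 0.606))^(1/4).
T = (4.60×10^12)^(1/4) = 1460 K.

T ≈ 1460 K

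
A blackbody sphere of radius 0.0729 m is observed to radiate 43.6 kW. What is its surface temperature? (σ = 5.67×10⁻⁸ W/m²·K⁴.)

T ≈ 1840 K

A = 4πr² = 4π × (0.0729)² = 0.0668 m².
From P = σAT⁴, T = (P / σA)^(1/4) = (43600 / (5.67×10⁻⁸ × 0.0668))^(1/4).
T = (1.15×10^13)^(1/4) = 1840 K.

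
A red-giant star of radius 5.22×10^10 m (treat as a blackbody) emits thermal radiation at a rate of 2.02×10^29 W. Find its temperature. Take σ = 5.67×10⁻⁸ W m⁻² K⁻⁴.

A = 4πr² = 4π × (5.22×10^10)² = 3.42×10^22 m².
From P = σAT⁴, T = (P / σA)^(1/4) = (2.02×10^29 / (5.67×10⁻⁸ × 3.42×10^22))^(1/4).
T = (1.04×10^14)^(1/4) = 3190 K.

T ≈ 3190 K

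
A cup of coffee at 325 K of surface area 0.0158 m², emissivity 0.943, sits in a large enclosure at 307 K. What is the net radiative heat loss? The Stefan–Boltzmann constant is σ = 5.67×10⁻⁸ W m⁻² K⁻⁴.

Q ≈ 1.92 W

Q = εσA(T⁴ − T_s⁴). T⁴ − T_s⁴ = (325)⁴ − (307)⁴ = 1.12×10^10 − 8.88×10^9 = 2.27×10^9 K⁴.
Q = 0.943 × 5.67×10⁻⁸ × 0.0158 × 2.27×10^9 = 1.92 W.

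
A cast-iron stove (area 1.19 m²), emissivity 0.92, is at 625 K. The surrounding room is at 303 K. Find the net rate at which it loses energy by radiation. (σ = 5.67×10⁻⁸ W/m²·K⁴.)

Q ≈ 8950 W

Q = εσA(T⁴ − T_s⁴). T⁴ − T_s⁴ = (625)⁴ − (303)⁴ = 1.53×10^11 − 8.43×10^9 = 1.44×10^11 K⁴.
Q = 0.92 × 5.67×10⁻⁸ × 1.19 × 1.44×10^11 = 8950 W.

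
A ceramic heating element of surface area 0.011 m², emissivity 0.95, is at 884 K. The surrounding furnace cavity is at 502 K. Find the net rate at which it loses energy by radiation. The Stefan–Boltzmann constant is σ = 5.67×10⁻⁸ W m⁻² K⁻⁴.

Q = εσA(T⁴ − T_s⁴). T⁴ − T_s⁴ = (884)⁴ − (502)⁴ = 6.11×10^11 − 6.35×10^10 = 5.47×10^11 K⁴.
Q = 0.95 × 5.67×10⁻⁸ × 0.0110 × 5.47×10^11 = 324 W.

Q ≈ 324 W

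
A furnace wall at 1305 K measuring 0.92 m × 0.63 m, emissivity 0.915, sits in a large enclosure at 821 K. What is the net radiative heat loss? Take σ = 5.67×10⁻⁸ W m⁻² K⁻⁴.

A = 0.92 × 0.63 = 0.580 m².
Q = εσA(T⁴ − T_s⁴). T⁴ − T_s⁴ = (1305)⁴ − (821)⁴ = 2.90×10^12 − 4.54×10^11 = 2.45×10^12 K⁴.
Q = 0.915 × 5.67×10⁻⁸ × 0.580 × 2.45×10^12 = 73500 W.

Q ≈ 73500 W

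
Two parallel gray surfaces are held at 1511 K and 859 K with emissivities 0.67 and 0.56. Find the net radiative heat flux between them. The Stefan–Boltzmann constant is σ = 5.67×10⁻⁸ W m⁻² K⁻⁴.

q ≈ 1.16×10^5 W/m²

For two large parallel gray plates, q = σ(T₁⁴ − T₂⁴) / (1/ε₁ + 1/ε₂ − 1).
1/ε₁ + 1/ε₂ − 1 = 1/0.67 + 1/0.56 − 1 = 2.278.
T₁⁴ − T₂⁴ = 5.21×10^12 − 5.44×10^11 = 4.67×10^12 K⁴.
q = 5.67×10⁻⁸ × 4.67×10^12 / 2.278 = 1.16×10^5 W/m².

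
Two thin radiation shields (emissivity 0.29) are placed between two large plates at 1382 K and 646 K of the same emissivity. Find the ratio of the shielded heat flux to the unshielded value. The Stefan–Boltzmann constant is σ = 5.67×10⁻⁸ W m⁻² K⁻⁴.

With N identical shields there are N+1 = 3 gaps in series, each with the same radiative resistance, so the flux falls to 1/(N+1) of its unshielded value.

ratio ≈ 0.333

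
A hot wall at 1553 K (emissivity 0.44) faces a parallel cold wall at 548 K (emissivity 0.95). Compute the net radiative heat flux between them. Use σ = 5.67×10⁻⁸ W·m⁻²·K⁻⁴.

For two large parallel gray plates, q = σ(T₁⁴ − T₂⁴) / (1/ε₁ + 1/ε₂ − 1).
1/ε₁ + 1/ε₂ − 1 = 1/0.44 + 1/0.95 − 1 = 2.325.
T₁⁴ − T₂⁴ = 5.82×10^12 − 9.02×10^10 = 5.73×10^12 K⁴.
q = 5.67×10⁻⁸ × 5.73×10^12 / 2.325 = 1.40×10^5 W/m².

q ≈ 1.40×10^5 W/m²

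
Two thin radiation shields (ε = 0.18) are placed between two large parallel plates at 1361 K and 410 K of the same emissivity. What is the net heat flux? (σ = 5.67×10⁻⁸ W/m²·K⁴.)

q ≈ 6360 W/m²

Each of the 3 gaps contributes resistance (2/ε − 1) = 2/0.18 − 1 = 10.11; total = 30.33.
q = σ(T₁⁴ − T₂⁴) / 30.33 = 5.67×10⁻⁸ × 3.40×10^12 / 30.33 = 6360 W/m².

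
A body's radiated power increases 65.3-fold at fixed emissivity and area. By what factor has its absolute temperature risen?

factor ≈ 2.84

P ∝ T⁴ ⇒ T ∝ P^(1/4), so T scales by (65.3)^(1/4) = 2.84.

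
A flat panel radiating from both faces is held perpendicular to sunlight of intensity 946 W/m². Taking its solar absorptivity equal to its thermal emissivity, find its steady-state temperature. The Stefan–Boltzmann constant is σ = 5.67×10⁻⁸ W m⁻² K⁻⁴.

T ≈ 302 K

Absorbed flux αS = emitted flux 2εσT⁴ per unit area; with α = ε this gives T = (S/2σ)^(1/4).
T = (946 / (2 × 5.67×10⁻⁸))^(1/4) = (8.34×10^9)^(1/4).
T = 302 K.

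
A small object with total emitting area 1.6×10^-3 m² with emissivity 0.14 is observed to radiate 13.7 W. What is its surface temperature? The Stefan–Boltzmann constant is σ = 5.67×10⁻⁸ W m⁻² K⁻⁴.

T ≈ 1020 K

From P = εσAT⁴, T = (P / εσA)^(1/4) = (13.7 / (0.14 × 5.67×10⁻⁸ × 1.60×10^-3))^(1/4).
T = (1.08×10^12)^(1/4) = 1020 K.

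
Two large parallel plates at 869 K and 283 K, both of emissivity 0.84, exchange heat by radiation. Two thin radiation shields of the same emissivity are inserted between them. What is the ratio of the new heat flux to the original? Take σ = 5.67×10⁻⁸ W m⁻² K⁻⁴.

With N identical shields there are N+1 = 3 gaps in series, each with the same radiative resistance, so the flux falls to 1/(N+1) of its unshielded value.

ratio ≈ 0.333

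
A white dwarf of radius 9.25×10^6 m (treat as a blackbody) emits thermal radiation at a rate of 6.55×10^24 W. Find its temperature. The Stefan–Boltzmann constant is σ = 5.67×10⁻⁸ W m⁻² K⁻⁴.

A = 4πr² = 4π × (9.25×10^6)² = 1.08×10^15 m².
From P = σAT⁴, T = (P / σA)^(1/4) = (6.55×10^24 / (5.67×10⁻⁸ × 1.08×10^15))^(1/4).
T = (1.07×10^17)^(1/4) = 18100 K.

T ≈ 18100 K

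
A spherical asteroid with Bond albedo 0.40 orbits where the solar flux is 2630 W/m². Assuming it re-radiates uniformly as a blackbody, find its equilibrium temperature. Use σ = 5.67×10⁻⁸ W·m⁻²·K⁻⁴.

T ≈ 289 K

Power absorbed = (1−a)S·πR²; power emitted = 4πR²σT⁴. Equating and cancelling πR²:
T = ((1−a)S / 4σ)^(1/4) = (1580 / (4 × 5.67×10⁻⁸))^(1/4) = (6.96×10^9)^(1/4).
T = 289 K.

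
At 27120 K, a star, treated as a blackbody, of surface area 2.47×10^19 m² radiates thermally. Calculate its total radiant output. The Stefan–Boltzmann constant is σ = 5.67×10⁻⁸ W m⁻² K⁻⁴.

P ≈ 7.58×10^29 W

P = σAT⁴ = 5.67×10⁻⁸ × 2.47×10^19 × (27120)⁴ = 5.67×10⁻⁸ × 2.47×10^19 × 5.41×10^17.
P = 7.58×10^29 W.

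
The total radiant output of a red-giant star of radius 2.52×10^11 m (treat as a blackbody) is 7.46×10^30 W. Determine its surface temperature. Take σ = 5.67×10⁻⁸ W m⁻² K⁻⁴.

T ≈ 3580 K

A = 4πr² = 4π × (2.52×10^11)² = 7.98×10^23 m².
From P = σAT⁴, T = (P / σA)^(1/4) = (7.46×10^30 / (5.67×10⁻⁸ × 7.98×10^23))^(1/4).
T = (1.65×10^14)^(1/4) = 3580 K.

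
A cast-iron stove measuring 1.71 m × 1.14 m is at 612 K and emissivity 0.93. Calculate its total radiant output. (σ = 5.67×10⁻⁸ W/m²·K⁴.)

P ≈ 14400 W

A = 1.71 × 1.14 = 1.95 m².
P = εσAT⁴ = 0.93 × 5.67×10⁻⁸ × 1.95 × (612)⁴ = 0.93 × 5.67×10⁻⁸ × 1.95 × 1.40×10^11.
P = 14400 W.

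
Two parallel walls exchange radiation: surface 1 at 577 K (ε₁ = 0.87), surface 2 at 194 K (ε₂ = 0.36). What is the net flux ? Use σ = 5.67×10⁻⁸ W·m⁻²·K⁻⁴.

q ≈ 2120 W/m²

For two large parallel gray plates, q = σ(T₁⁴ − T₂⁴) / (1/ε₁ + 1/ε₂ − 1).
1/ε₁ + 1/ε₂ − 1 = 1/0.87 + 1/0.36 − 1 = 2.927.
T₁⁴ − T₂⁴ = 1.11×10^11 − 1.42×10^9 = 1.09×10^11 K⁴.
q = 5.67×10⁻⁸ × 1.09×10^11 / 2.927 = 2120 W/m².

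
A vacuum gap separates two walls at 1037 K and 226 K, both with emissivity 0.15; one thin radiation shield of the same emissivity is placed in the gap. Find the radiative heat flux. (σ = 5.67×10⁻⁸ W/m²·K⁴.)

Each of the 2 gaps contributes resistance (2/ε − 1) = 2/0.15 − 1 = 12.33; total = 24.67.
q = σ(T₁⁴ − T₂⁴) / 24.67 = 5.67×10⁻⁸ × 1.15×10^12 / 24.67 = 2650 W/m².

q ≈ 2650 W/m²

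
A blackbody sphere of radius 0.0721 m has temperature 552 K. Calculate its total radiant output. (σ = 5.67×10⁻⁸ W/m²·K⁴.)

A = 4πr² = 4π × (0.0721)² = 0.0653 m².
P = σAT⁴ = 5.67×10⁻⁸ × 0.0653 × (552)⁴ = 5.67×10⁻⁸ × 0.0653 × 9.28×10^10.
P = 344 W.

P ≈ 344 W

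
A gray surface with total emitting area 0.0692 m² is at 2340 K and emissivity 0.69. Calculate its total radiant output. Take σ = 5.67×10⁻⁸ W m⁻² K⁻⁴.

P ≈ 81200 W

P = εσAT⁴ = 0.69 × 5.67×10⁻⁸ × 0.0692 × (2340)⁴ = 0.69 × 5.67×10⁻⁸ × 0.0692 × 3.00×10^13.
P = 81200 W.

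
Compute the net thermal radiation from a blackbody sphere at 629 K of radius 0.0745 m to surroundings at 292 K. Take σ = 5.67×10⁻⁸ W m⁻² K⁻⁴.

Q ≈ 590 W

A = 4πr² = 4π × (0.0745)² = 0.0697 m².
Q = σA(T⁴ − T_s⁴). T⁴ − T_s⁴ = (629)⁴ − (292)⁴ = 1.57×10^11 − 7.27×10^9 = 1.49×10^11 K⁴.
Q = 5.67×10⁻⁸ × 0.0697 × 1.49×10^11 = 590 W.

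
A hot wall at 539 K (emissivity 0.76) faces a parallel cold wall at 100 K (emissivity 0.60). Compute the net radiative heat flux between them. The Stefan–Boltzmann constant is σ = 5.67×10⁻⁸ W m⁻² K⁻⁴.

For two large parallel gray plates, q = σ(T₁⁴ − T₂⁴) / (1/ε₁ + 1/ε₂ − 1).
1/ε₁ + 1/ε₂ − 1 = 1/0.76 + 1/0.60 − 1 = 1.982.
T₁⁴ − T₂⁴ = 8.44×10^10 − 1.00×10^8 = 8.43×10^10 K⁴.
q = 5.67×10⁻⁸ × 8.43×10^10 / 1.982 = 2410 W/m².

q ≈ 2410 W/m²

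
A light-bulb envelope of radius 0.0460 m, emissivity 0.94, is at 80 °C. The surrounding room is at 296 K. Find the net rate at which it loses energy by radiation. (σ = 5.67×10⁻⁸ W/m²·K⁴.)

A = 4πr² = 4π × (0.0460)² = 0.0266 m².
Convert: 80 °C = 353 K.
Q = εσA(T⁴ − T_s⁴). T⁴ − T_s⁴ = (353)⁴ − (296)⁴ = 1.55×10^10 − 7.68×10^9 = 7.85×10^9 K⁴.
Q = 0.94 × 5.67×10⁻⁸ × 0.0266 × 7.85×10^9 = 11.1 W.

Q ≈ 11.1 W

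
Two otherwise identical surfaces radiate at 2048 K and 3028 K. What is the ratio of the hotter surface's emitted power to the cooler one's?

ratio ≈ 4.78

P ∝ T⁴, so the ratio is (3028/2048)⁴ = (1.479)⁴ = 4.78.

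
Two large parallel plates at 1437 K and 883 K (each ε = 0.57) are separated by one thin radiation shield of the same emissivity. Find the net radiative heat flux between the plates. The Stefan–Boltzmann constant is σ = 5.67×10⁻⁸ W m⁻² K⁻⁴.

Each of the 2 gaps contributes resistance (2/ε − 1) = 2/0.57 − 1 = 2.509; total = 5.018.
q = σ(T₁⁴ − T₂⁴) / 5.018 = 5.67×10⁻⁸ × 3.66×10^12 / 5.018 = 41300 W/m².

q ≈ 41300 W/m²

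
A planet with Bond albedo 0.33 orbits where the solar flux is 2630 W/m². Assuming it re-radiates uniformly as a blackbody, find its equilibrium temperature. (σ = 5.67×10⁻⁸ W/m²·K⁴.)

T ≈ 297 K

Power absorbed = (1−a)S·πR²; power emitted = 4πR²σT⁴. Equating and cancelling πR²:
T = ((1−a)S / 4σ)^(1/4) = (1760 / (4 × 5.67×10⁻⁸))^(1/4) = (7.77×10^9)^(1/4).
T = 297 K.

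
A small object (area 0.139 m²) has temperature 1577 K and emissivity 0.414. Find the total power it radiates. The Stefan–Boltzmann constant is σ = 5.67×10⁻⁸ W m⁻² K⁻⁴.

P = εσAT⁴ = 0.414 × 5.67×10⁻⁸ × 0.139 × (1577)⁴ = 0.414 × 5.67×10⁻⁸ × 0.139 × 6.18×10^12.
P = 20200 W.

P ≈ 20200 W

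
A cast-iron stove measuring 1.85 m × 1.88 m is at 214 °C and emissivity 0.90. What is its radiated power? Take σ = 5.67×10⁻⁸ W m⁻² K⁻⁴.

P ≈ 9980 W

A = 1.85 × 1.88 = 3.48 m².
214 °C = 487 K.
P = εσAT⁴ = 0.90 × 5.67×10⁻⁸ × 3.48 × (487)⁴ = 0.90 × 5.67×10⁻⁸ × 3.48 × 5.62×10^10.
P = 9980 W.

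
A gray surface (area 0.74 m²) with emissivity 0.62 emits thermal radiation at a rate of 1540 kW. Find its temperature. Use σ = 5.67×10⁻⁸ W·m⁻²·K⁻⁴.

T ≈ 2770 K

From P = εσAT⁴, T = (P / εσA)^(1/4) = (1.54×10^6 / (0.62 × 5.67×10⁻⁸ × 0.740))^(1/4).
T = (5.92×10^13)^(1/4) = 2770 K.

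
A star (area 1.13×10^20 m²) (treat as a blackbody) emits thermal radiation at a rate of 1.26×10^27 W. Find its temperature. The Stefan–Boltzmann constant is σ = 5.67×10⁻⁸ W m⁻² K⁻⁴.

From P = σAT⁴, T = (P / σA)^(1/4) = (1.26×10^27 / (5.67×10⁻⁸ × 1.13×10^20))^(1/4).
T = (1.97×10^14)^(1/4) = 3740 K.

T ≈ 3740 K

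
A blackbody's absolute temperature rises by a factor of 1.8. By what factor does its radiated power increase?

P ∝ T⁴, so the power scales as (1.8)⁴ = 10.5.

factor ≈ 10.5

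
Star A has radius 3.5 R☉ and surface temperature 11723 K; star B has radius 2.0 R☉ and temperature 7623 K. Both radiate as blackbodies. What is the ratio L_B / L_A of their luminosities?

L_B/L_A ≈ 0.0584

L = 4πR²σT⁴ ∝ R²T⁴, so L_B/L_A = (2.0/3.5)² × (7623/11723)⁴ = 0.327 × 0.179 = 0.0584.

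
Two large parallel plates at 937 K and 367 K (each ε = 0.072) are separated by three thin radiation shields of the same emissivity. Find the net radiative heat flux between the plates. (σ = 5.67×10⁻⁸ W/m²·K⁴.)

Each of the 4 gaps contributes resistance (2/ε − 1) = 2/0.072 − 1 = 26.78; total = 107.1.
q = σ(T₁⁴ − T₂⁴) / 107.1 = 5.67×10⁻⁸ × 7.53×10^11 / 107.1 = 398 W/m².

q ≈ 398 W/m²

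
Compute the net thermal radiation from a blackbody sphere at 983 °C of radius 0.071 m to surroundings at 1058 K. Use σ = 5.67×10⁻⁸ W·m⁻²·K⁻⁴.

A = 4πr² = 4π × (0.071)² = 0.0633 m².
Convert: 983 °C = 1256 K.
Q = σA(T⁴ − T_s⁴). T⁴ − T_s⁴ = (1256)⁴ − (1058)⁴ = 2.49×10^12 − 1.25×10^12 = 1.24×10^12 K⁴.
Q = 5.67×10⁻⁸ × 0.0633 × 1.24×10^12 = 4440 W.

Q ≈ 4440 W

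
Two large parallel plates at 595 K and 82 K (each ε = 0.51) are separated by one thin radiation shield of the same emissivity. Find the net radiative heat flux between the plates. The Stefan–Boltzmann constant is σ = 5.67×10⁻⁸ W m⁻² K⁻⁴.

q ≈ 1220 W/m²

Each of the 2 gaps contributes resistance (2/ε − 1) = 2/0.51 − 1 = 2.922; total = 5.843.
q = σ(T₁⁴ − T₂⁴) / 5.843 = 5.67×10⁻⁸ × 1.25×10^11 / 5.843 = 1220 W/m².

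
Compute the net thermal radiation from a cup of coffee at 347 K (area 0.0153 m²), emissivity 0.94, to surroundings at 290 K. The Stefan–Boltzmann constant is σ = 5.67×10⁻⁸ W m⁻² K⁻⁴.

Q ≈ 6.06 W

Q = εσA(T⁴ − T_s⁴). T⁴ − T_s⁴ = (347)⁴ − (290)⁴ = 1.45×10^10 − 7.07×10^9 = 7.43×10^9 K⁴.
Q = 0.94 × 5.67×10⁻⁸ × 0.0153 × 7.43×10^9 = 6.06 W.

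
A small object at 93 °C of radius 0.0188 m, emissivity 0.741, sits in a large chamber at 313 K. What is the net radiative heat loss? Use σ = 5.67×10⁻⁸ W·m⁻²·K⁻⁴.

A = 4πr² = 4π × (0.0188)² = 4.44×10^-3 m².
Convert: 93 °C = 366 K.
Q = εσA(T⁴ − T_s⁴). T⁴ − T_s⁴ = (366)⁴ − (313)⁴ = 1.79×10^10 − 9.60×10^9 = 8.35×10^9 K⁴.
Q = 0.741 × 5.67×10⁻⁸ × 4.44×10^-3 × 8.35×10^9 = 1.56 W.

Q ≈ 1.56 W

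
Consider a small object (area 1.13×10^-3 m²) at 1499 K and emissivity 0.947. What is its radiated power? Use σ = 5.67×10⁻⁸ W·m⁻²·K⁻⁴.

P ≈ 306 W

P = εσAT⁴ = 0.947 × 5.67×10⁻⁸ × 1.13×10^-3 × (1499)⁴ = 0.947 × 5.67×10⁻⁸ × 1.13×10^-3 × 5.05×10^12.
P = 306 W.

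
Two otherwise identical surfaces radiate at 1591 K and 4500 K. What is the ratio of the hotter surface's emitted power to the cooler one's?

ratio ≈ 64.0

P ∝ T⁴, so the ratio is (4500/1591)⁴ = (2.828)⁴ = 64.0.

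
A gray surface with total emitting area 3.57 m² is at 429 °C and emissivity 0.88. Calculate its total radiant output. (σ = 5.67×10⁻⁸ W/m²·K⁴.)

P ≈ 43300 W

429 °C = 702 K.
Stefan–Boltzmann: P = εσAT⁴ = 0.88 × 5.67×10⁻⁸ × 3.57 × (702)⁴ = 0.88 × 5.67×10⁻⁸ × 3.57 × 2.43×10^11.
P = 43300 W.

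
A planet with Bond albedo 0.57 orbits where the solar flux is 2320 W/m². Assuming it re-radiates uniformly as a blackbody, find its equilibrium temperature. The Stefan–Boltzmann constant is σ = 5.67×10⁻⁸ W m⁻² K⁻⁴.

Power absorbed = (1−a)S·πR²; power emitted = 4πR²σT⁴. Equating and cancelling πR²:
T = ((1−a)S / 4σ)^(1/4) = (998 / (4 × 5.67×10⁻⁸))^(1/4) = (4.40×10^9)^(1/4).
T = 258 K.

T ≈ 258 K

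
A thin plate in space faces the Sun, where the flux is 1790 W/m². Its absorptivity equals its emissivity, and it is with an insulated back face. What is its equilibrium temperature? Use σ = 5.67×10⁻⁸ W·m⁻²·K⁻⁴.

T ≈ 422 K

Absorbed flux αS = emitted flux εσT⁴ (one radiating face); with α = ε, T = (S/σ)^(1/4).
T = (1790 / 5.67×10⁻⁸)^(1/4) = (3.16×10^10)^(1/4).
T = 422 K.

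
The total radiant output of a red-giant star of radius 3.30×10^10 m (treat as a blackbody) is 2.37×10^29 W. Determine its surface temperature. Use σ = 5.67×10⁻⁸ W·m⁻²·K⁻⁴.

T ≈ 4180 K

A = 4πr² = 4π × (3.30×10^10)² = 1.37×10^22 m².
From P = σAT⁴, T = (P / σA)^(1/4) = (2.37×10^29 / (5.67×10⁻⁸ × 1.37×10^22))^(1/4).
T = (3.05×10^14)^(1/4) = 4180 K.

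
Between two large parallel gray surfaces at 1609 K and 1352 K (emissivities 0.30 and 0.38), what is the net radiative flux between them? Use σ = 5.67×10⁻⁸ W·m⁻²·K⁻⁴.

For two large parallel gray plates, q = σ(T₁⁴ − T₂⁴) / (1/ε₁ + 1/ε₂ − 1).
1/ε₁ + 1/ε₂ − 1 = 1/0.30 + 1/0.38 − 1 = 4.965.
T₁⁴ − T₂⁴ = 6.70×10^12 − 3.34×10^12 = 3.36×10^12 K⁴.
q = 5.67×10⁻⁸ × 3.36×10^12 / 4.965 = 38400 W/m².

q ≈ 38400 W/m²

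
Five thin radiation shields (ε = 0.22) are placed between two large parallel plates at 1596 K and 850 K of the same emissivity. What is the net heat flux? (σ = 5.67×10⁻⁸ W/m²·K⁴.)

q ≈ 6970 W/m²

Each of the 6 gaps contributes resistance (2/ε − 1) = 2/0.22 − 1 = 8.091; total = 48.55.
q = σ(T₁⁴ − T₂⁴) / 48.55 = 5.67×10⁻⁸ × 5.97×10^12 / 48.55 = 6970 W/m².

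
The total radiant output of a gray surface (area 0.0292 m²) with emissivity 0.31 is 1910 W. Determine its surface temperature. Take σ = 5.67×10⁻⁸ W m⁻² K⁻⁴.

T ≈ 1390 K

From P = εσAT⁴, T = (P / εσA)^(1/4) = (1910 / (0.31 × 5.67×10⁻⁸ × 0.0292))^(1/4).
T = (3.72×10^12)^(1/4) = 1390 K.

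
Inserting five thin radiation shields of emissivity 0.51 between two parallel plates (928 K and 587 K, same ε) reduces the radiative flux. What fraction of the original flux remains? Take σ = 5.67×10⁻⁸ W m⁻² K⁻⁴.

ratio ≈ 0.167

With N identical shields there are N+1 = 6 gaps in series, each with the same radiative resistance, so the flux falls to 1/(N+1) of its unshielded value.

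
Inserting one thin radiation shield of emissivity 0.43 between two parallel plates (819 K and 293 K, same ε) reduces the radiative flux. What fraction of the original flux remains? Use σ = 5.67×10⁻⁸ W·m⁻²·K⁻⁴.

With N identical shields there are N+1 = 2 gaps in series, each with the same radiative resistance, so the flux falls to 1/(N+1) of its unshielded value.

ratio ≈ 0.500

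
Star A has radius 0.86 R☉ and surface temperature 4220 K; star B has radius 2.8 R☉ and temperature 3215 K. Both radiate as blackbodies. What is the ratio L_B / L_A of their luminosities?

L_B/L_A ≈ 3.57

L = 4πR²σT⁴ ∝ R²T⁴, so L_B/L_A = (2.8/0.86)² × (3215/4220)⁴ = 10.6 × 0.337 = 3.57.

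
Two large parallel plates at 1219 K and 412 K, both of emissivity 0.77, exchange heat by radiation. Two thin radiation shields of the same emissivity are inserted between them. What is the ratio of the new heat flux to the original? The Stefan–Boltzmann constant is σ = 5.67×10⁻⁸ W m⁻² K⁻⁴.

ratio ≈ 0.333

With N identical shields there are N+1 = 3 gaps in series, each with the same radiative resistance, so the flux falls to 1/(N+1) of its unshielded value.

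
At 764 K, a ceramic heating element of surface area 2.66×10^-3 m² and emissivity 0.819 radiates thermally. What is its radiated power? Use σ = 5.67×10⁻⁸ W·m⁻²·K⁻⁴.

P = εσAT⁴ = 0.819 × 5.67×10⁻⁸ × 2.66×10^-3 × (764)⁴ = 0.819 × 5.67×10⁻⁸ × 2.66×10^-3 × 3.41×10^11.
P = 42.1 W.

P ≈ 42.1 W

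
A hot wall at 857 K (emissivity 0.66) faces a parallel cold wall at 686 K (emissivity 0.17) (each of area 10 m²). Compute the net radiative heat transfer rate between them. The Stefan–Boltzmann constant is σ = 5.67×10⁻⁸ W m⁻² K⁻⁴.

For two large parallel gray plates, q = σ(T₁⁴ − T₂⁴) / (1/ε₁ + 1/ε₂ − 1).
1/ε₁ + 1/ε₂ − 1 = 1/0.66 + 1/0.17 − 1 = 6.398.
T₁⁴ − T₂⁴ = 5.39×10^11 − 2.21×10^11 = 3.18×10^11 K⁴.
q = 5.67×10⁻⁸ × 3.18×10^11 / 6.398 = 2820 W/m².
Q = q·A = 2820 × 10 = 28200 W.

Q ≈ 28200 W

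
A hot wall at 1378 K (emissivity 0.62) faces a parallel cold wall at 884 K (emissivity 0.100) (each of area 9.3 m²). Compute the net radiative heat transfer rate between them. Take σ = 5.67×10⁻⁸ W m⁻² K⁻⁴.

Q ≈ 1.49×10^5 W

For two large parallel gray plates, q = σ(T₁⁴ − T₂⁴) / (1/ε₁ + 1/ε₂ − 1).
1/ε₁ + 1/ε₂ − 1 = 1/0.62 + 1/0.100 − 1 = 10.61.
T₁⁴ − T₂⁴ = 3.61×10^12 − 6.11×10^11 = 3.00×10^12 K⁴.
q = 5.67×10⁻⁸ × 3.00×10^12 / 10.61 = 16000 W/m².
Q = q·A = 16000 × 9.3 = 1.49×10^5 W.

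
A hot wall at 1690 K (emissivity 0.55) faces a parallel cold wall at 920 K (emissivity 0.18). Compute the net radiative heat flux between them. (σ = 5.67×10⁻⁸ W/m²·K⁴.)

q ≈ 66200 W/m²

For two large parallel gray plates, q = σ(T₁⁴ − T₂⁴) / (1/ε₁ + 1/ε₂ − 1).
1/ε₁ + 1/ε₂ − 1 = 1/0.55 + 1/0.18 − 1 = 6.374.
T₁⁴ − T₂⁴ = 8.16×10^12 − 7.16×10^11 = 7.44×10^12 K⁴.
q = 5.67×10⁻⁸ × 7.44×10^12 / 6.374 = 66200 W/m².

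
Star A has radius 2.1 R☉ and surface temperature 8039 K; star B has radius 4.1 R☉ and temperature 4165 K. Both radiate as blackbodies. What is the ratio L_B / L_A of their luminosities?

L = 4πR²σT⁴ ∝ R²T⁴, so L_B/L_A = (4.1/2.1)² × (4165/8039)⁴ = 3.81 × 0.0721 = 0.275.

L_B/L_A ≈ 0.275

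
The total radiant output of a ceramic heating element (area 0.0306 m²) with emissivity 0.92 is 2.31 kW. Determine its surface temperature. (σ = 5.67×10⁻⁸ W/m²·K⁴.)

From P = εσAT⁴, T = (P / εσA)^(1/4) = (2310 / (0.92 × 5.67×10⁻⁸ × 0.0306))^(1/4).
T = (1.45×10^12)^(1/4) = 1100 K.

T ≈ 1100 K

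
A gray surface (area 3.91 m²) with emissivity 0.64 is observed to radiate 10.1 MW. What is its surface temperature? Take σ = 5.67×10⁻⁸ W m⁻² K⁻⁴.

T ≈ 2900 K

From P = εσAT⁴, T = (P / εσA)^(1/4) = (1.01×10^7 / (0.64 × 5.67×10⁻⁸ × 3.91))^(1/4).
T = (7.12×10^13)^(1/4) = 2900 K.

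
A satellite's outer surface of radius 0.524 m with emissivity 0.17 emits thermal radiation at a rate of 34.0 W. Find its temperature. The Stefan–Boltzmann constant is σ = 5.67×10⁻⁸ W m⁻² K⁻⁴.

T ≈ 179 K

A = 4πr² = 4π × (0.524)² = 3.45 m².
From P = εσAT⁴, T = (P / εσA)^(1/4) = (34.0 / (0.17 × 5.67×10⁻⁸ × 3.45))^(1/4).
T = (1.02×10^9)^(1/4) = 179 K.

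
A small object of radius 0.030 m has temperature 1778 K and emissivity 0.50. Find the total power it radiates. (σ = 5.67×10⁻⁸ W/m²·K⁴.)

P ≈ 3200 W

A = 4πr² = 4π × (0.030)² = 0.0113 m².
Stefan–Boltzmann: P = εσAT⁴ = 0.50 × 5.67×10⁻⁸ × 0.0113 × (1778)⁴ = 0.50 × 5.67×10⁻⁸ × 0.0113 × 9.99×10^12.
P = 3200 W.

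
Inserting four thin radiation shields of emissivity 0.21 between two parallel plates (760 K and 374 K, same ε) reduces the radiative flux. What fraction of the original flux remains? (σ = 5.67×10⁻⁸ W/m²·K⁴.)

With N identical shields there are N+1 = 5 gaps in series, each with the same radiative resistance, so the flux falls to 1/(N+1) of its unshielded value.

ratio ≈ 0.200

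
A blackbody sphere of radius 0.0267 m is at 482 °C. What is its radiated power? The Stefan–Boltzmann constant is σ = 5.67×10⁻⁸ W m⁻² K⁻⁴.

P ≈ 165 W

A = 4πr² = 4π × (0.0267)² = 8.96×10^-3 m².
482 °C = 755 K.
P = σAT⁴ = 5.67×10⁻⁸ × 8.96×10^-3 × (755)⁴ = 5.67×10⁻⁸ × 8.96×10^-3 × 3.25×10^11.
P = 165 W.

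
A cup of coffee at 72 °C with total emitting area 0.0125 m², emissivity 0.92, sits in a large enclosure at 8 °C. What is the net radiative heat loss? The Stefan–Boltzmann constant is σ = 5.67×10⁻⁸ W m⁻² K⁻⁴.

Q ≈ 5.17 W

Convert: 72 °C = 345 K; 8 °C = 281 K.
Q = εσA(T⁴ − T_s⁴). T⁴ − T_s⁴ = (345)⁴ − (281)⁴ = 1.42×10^10 − 6.23×10^9 = 7.93×10^9 K⁴.
Q = 0.92 × 5.67×10⁻⁸ × 0.0125 × 7.93×10^9 = 5.17 W.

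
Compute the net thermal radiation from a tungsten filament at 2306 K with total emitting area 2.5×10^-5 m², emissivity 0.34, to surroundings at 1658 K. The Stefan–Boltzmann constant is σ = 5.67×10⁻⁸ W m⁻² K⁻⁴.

Q = εσA(T⁴ − T_s⁴). T⁴ − T_s⁴ = (2306)⁴ − (1658)⁴ = 2.83×10^13 − 7.56×10^12 = 2.07×10^13 K⁴.
Q = 0.34 × 5.67×10⁻⁸ × 2.50×10^-5 × 2.07×10^13 = 9.99 W.

Q ≈ 9.99 W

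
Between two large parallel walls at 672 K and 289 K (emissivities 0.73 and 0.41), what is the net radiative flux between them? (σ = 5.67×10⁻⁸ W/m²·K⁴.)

q ≈ 3980 W/m²

For two large parallel gray plates, q = σ(T₁⁴ − T₂⁴) / (1/ε₁ + 1/ε₂ − 1).
1/ε₁ + 1/ε₂ − 1 = 1/0.73 + 1/0.41 − 1 = 2.809.
T₁⁴ − T₂⁴ = 2.04×10^11 − 6.98×10^9 = 1.97×10^11 K⁴.
q = 5.67×10⁻⁸ × 1.97×10^11 / 2.809 = 3980 W/m².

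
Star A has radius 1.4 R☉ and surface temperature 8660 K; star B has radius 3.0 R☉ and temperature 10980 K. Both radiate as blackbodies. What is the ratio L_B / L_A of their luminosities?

L_B/L_A ≈ 11.9

L = 4πR²σT⁴ ∝ R²T⁴, so L_B/L_A = (3.0/1.4)² × (10980/8660)⁴ = 4.59 × 2.58 = 11.9.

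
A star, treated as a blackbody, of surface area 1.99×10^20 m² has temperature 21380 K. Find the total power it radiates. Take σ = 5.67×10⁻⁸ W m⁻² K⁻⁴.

P ≈ 2.36×10^30 W

P = σAT⁴ = 5.67×10⁻⁸ × 1.99×10^20 × (21380)⁴ = 5.67×10⁻⁸ × 1.99×10^20 × 2.09×10^17.
P = 2.36×10^30 W.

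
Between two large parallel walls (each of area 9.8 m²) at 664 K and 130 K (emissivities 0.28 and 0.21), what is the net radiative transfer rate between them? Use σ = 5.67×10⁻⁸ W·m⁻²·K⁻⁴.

Q ≈ 14700 W

For two large parallel gray plates, q = σ(T₁⁴ − T₂⁴) / (1/ε₁ + 1/ε₂ − 1).
1/ε₁ + 1/ε₂ − 1 = 1/0.28 + 1/0.21 − 1 = 7.333.
T₁⁴ − T₂⁴ = 1.94×10^11 − 2.86×10^8 = 1.94×10^11 K⁴.
q = 5.67×10⁻⁸ × 1.94×10^11 / 7.333 = 1500 W/m².
Q = q·A = 1500 × 9.8 = 14700 W.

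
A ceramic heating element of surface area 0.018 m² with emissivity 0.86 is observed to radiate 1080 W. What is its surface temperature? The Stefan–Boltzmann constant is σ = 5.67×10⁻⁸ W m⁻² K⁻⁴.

From P = εσAT⁴, T = (P / εσA)^(1/4) = (1080 / (0.86 × 5.67×10⁻⁸ × 0.0180))^(1/4).
T = (1.23×10^12)^(1/4) = 1050 K.

T ≈ 1050 K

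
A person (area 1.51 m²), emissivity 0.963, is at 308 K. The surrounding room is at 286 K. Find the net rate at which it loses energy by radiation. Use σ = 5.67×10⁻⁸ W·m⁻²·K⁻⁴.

Q ≈ 190 W

Q = εσA(T⁴ − T_s⁴). T⁴ − T_s⁴ = (308)⁴ − (286)⁴ = 9.00×10^9 − 6.69×10^9 = 2.31×10^9 K⁴.
Q = 0.963 × 5.67×10⁻⁸ × 1.51 × 2.31×10^9 = 190 W.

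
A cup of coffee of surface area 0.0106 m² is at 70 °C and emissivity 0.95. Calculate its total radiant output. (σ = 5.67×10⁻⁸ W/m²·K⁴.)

70 °C = 343 K.
P = εσAT⁴ = 0.95 × 5.67×10⁻⁸ × 0.0106 × (343)⁴ = 0.95 × 5.67×10⁻⁸ × 0.0106 × 1.38×10^10.
P = 7.90 W.

P ≈ 7.90 W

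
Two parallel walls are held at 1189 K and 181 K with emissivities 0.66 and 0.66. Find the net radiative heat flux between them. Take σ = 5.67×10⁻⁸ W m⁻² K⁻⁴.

q ≈ 55800 W/m²

For two large parallel gray plates, q = σ(T₁⁴ − T₂⁴) / (1/ε₁ + 1/ε₂ − 1).
1/ε₁ + 1/ε₂ − 1 = 1/0.66 + 1/0.66 − 1 = 2.030.
T₁⁴ − T₂⁴ = 2.00×10^12 − 1.07×10^9 = 2.00×10^12 K⁴.
q = 5.67×10⁻⁸ × 2.00×10^12 / 2.030 = 55800 W/m².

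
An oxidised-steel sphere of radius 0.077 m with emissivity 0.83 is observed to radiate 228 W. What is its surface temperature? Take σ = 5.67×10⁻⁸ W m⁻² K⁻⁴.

T ≈ 505 K

A = 4πr² = 4π × (0.077)² = 0.0745 m².
From P = εσAT⁴, T = (P / εσA)^(1/4) = (228 / (0.83 × 5.67×10⁻⁸ × 0.0745))^(1/4).
T = (6.50×10^10)^(1/4) = 505 K.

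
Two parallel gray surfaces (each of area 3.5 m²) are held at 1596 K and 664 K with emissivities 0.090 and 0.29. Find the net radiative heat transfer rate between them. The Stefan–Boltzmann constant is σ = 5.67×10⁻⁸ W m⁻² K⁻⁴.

For two large parallel gray plates, q = σ(T₁⁴ − T₂⁴) / (1/ε₁ + 1/ε₂ − 1).
1/ε₁ + 1/ε₂ − 1 = 1/0.090 + 1/0.29 − 1 = 13.56.
T₁⁴ − T₂⁴ = 6.49×10^12 − 1.94×10^11 = 6.29×10^12 K⁴.
q = 5.67×10⁻⁸ × 6.29×10^12 / 13.56 = 26300 W/m².
Q = q·A = 26300 × 3.5 = 92100 W.

Q ≈ 92100 W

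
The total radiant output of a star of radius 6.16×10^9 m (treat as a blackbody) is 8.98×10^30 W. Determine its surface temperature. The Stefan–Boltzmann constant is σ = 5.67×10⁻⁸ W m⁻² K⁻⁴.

A = 4πr² = 4π × (6.16×10^9)² = 4.77×10^20 m².
From P = σAT⁴, T = (P / σA)^(1/4) = (8.98×10^30 / (5.67×10⁻⁸ × 4.77×10^20))^(1/4).
T = (3.32×10^17)^(1/4) = 24000 K.

T ≈ 24000 K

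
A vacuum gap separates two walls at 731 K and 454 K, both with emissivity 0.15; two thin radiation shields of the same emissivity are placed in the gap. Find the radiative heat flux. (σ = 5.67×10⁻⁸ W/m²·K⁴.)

q ≈ 372 W/m²

Each of the 3 gaps contributes resistance (2/ε − 1) = 2/0.15 − 1 = 12.33; total = 37.00.
q = σ(T₁⁴ − T₂⁴) / 37.00 = 5.67×10⁻⁸ × 2.43×10^11 / 37.00 = 372 W/m².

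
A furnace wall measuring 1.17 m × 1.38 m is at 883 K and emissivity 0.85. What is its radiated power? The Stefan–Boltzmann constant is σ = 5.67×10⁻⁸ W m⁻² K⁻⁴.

P ≈ 47300 W

A = 1.17 × 1.38 = 1.61 m².
Stefan–Boltzmann: P = εσAT⁴ = 0.85 × 5.67×10⁻⁸ × 1.61 × (883)⁴ = 0.85 × 5.67×10⁻⁸ × 1.61 × 6.08×10^11.
P = 47300 W.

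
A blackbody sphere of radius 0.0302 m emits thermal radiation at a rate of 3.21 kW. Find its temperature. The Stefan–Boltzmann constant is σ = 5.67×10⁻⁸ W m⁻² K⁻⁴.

T ≈ 1490 K

A = 4πr² = 4π × (0.0302)² = 0.0115 m².
From P = σAT⁴, T = (P / σA)^(1/4) = (3210 / (5.67×10⁻⁸ × 0.0115))^(1/4).
T = (4.94×10^12)^(1/4) = 1490 K.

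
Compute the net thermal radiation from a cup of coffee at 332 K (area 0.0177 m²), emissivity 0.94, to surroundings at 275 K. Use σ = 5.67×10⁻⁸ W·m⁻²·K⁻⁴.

Q = εσA(T⁴ − T_s⁴). T⁴ − T_s⁴ = (332)⁴ − (275)⁴ = 1.21×10^10 − 5.72×10^9 = 6.43×10^9 K⁴.
Q = 0.94 × 5.67×10⁻⁸ × 0.0177 × 6.43×10^9 = 6.07 W.

Q ≈ 6.07 W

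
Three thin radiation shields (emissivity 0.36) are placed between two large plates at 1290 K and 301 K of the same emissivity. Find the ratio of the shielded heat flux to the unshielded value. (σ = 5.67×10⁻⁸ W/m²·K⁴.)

With N identical shields there are N+1 = 4 gaps in series, each with the same radiative resistance, so the flux falls to 1/(N+1) of its unshielded value.

ratio ≈ 0.250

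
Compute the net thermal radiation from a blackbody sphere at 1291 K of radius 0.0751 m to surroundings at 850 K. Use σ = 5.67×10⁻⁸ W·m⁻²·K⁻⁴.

Q ≈ 9070 W

A = 4πr² = 4π × (0.0751)² = 0.0709 m².
Q = σA(T⁴ − T_s⁴). T⁴ − T_s⁴ = (1291)⁴ − (850)⁴ = 2.78×10^12 − 5.22×10^11 = 2.26×10^12 K⁴.
Q = 5.67×10⁻⁸ × 0.0709 × 2.26×10^12 = 9070 W.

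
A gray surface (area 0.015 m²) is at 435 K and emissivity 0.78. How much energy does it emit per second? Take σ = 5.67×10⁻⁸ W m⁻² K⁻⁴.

P ≈ 23.8 W

Stefan–Boltzmann: P = εσAT⁴ = 0.78 × 5.67×10⁻⁸ × 0.0150 × (435)⁴ = 0.78 × 5.67×10⁻⁸ × 0.0150 × 3.58×10^10.
P = 23.8 W.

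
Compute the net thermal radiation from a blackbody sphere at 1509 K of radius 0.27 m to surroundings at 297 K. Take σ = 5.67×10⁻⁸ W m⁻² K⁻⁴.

Q ≈ 2.69×10^5 W

A = 4πr² = 4π × (0.27)² = 0.916 m².
Q = σA(T⁴ − T_s⁴). T⁴ − T_s⁴ = (1509)⁴ − (297)⁴ = 5.19×10^12 − 7.78×10^9 = 5.18×10^12 K⁴.
Q = 5.67×10⁻⁸ × 0.916 × 5.18×10^12 = 2.69×10^5 W.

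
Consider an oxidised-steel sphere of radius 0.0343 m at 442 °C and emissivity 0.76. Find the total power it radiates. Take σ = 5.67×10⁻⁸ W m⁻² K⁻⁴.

A = 4πr² = 4π × (0.0343)² = 0.0148 m².
442 °C = 715 K.
P = εσAT⁴ = 0.76 × 5.67×10⁻⁸ × 0.0148 × (715)⁴ = 0.76 × 5.67×10⁻⁸ × 0.0148 × 2.61×10^11.
P = 167 W.

P ≈ 167 W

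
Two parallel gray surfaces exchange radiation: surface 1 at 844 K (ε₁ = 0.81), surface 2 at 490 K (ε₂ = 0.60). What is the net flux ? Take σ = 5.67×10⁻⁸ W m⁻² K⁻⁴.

q ≈ 13400 W/m²

For two large parallel gray plates, q = σ(T₁⁴ − T₂⁴) / (1/ε₁ + 1/ε₂ − 1).
1/ε₁ + 1/ε₂ − 1 = 1/0.81 + 1/0.60 − 1 = 1.901.
T₁⁴ − T₂⁴ = 5.07×10^11 − 5.76×10^10 = 4.50×10^11 K⁴.
q = 5.67×10⁻⁸ × 4.50×10^11 / 1.901 = 13400 W/m².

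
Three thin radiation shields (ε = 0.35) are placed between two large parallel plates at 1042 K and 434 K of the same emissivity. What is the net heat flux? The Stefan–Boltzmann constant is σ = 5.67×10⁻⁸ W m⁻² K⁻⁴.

Each of the 4 gaps contributes resistance (2/ε − 1) = 2/0.35 − 1 = 4.714; total = 18.86.
q = σ(T₁⁴ − T₂⁴) / 18.86 = 5.67×10⁻⁸ × 1.14×10^12 / 18.86 = 3440 W/m².

q ≈ 3440 W/m²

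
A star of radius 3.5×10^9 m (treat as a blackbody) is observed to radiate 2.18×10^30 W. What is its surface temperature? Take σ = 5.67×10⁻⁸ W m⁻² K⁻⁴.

A = 4πr² = 4π × (3.5×10^9)² = 1.54×10^20 m².
From P = σAT⁴, T = (P / σA)^(1/4) = (2.18×10^30 / (5.67×10⁻⁸ × 1.54×10^20))^(1/4).
T = (2.50×10^17)^(1/4) = 22400 K.

T ≈ 22400 K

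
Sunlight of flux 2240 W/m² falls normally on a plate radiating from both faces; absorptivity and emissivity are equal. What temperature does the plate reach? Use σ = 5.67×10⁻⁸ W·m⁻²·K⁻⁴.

T ≈ 375 K

Absorbed flux αS = emitted flux 2εσT⁴ per unit area; with α = ε this gives T = (S/2σ)^(1/4).
T = (2240 / (2 × 5.67×10⁻⁸))^(1/4) = (1.98×10^10)^(1/4).
T = 375 K.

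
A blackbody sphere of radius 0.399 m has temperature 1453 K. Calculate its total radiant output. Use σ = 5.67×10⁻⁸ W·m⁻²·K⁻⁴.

A = 4πr² = 4π × (0.399)² = 2.00 m².
P = σAT⁴ = 5.67×10⁻⁸ × 2.00 × (1453)⁴ = 5.67×10⁻⁸ × 2.00 × 4.46×10^12.
P = 5.06×10^5 W.

P ≈ 5.06×10^5 W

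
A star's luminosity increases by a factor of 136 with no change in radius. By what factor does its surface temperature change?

P ∝ T⁴ ⇒ T ∝ P^(1/4), so T scales by (136)^(1/4) = 3.41.

factor ≈ 3.41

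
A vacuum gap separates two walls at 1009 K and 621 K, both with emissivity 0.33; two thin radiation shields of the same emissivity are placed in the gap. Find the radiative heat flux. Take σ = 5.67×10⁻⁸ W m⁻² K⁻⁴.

Each of the 3 gaps contributes resistance (2/ε − 1) = 2/0.33 − 1 = 5.061; total = 15.18.
q = σ(T₁⁴ − T₂⁴) / 15.18 = 5.67×10⁻⁸ × 8.88×10^11 / 15.18 = 3320 W/m².

q ≈ 3320 W/m²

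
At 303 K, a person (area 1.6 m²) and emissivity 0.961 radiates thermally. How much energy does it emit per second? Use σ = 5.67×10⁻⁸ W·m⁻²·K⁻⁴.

P ≈ 735 W

P = εσAT⁴ = 0.961 × 5.67×10⁻⁸ × 1.60 × (303)⁴ = 0.961 × 5.67×10⁻⁸ × 1.60 × 8.43×10^9.
P = 735 W.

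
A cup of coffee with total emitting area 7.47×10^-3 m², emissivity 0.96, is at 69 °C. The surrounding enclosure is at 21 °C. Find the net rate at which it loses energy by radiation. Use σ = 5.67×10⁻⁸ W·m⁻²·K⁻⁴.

Convert: 69 °C = 342 K; 21 °C = 294 K.
Q = εσA(T⁴ − T_s⁴). T⁴ − T_s⁴ = (342)⁴ − (294)⁴ = 1.37×10^10 − 7.47×10^9 = 6.21×10^9 K⁴.
Q = 0.96 × 5.67×10⁻⁸ × 7.47×10^-3 × 6.21×10^9 = 2.52 W.

Q ≈ 2.52 W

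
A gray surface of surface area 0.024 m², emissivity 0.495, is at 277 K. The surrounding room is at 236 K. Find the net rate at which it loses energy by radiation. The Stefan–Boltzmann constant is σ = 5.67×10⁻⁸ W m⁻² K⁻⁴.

Q = εσA(T⁴ − T_s⁴). T⁴ − T_s⁴ = (277)⁴ − (236)⁴ = 5.89×10^9 − 3.10×10^9 = 2.79×10^9 K⁴.
Q = 0.495 × 5.67×10⁻⁸ × 0.0240 × 2.79×10^9 = 1.88 W.

Q ≈ 1.88 W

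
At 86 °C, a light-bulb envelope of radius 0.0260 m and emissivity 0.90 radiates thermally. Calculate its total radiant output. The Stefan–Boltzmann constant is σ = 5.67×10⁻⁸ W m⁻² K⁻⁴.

A = 4πr² = 4π × (0.0260)² = 8.49×10^-3 m².
86 °C = 359 K.
P = εσAT⁴ = 0.90 × 5.67×10⁻⁸ × 8.49×10^-3 × (359)⁴ = 0.90 × 5.67×10⁻⁸ × 8.49×10^-3 × 1.66×10^10.
P = 7.20 W.

P ≈ 7.20 W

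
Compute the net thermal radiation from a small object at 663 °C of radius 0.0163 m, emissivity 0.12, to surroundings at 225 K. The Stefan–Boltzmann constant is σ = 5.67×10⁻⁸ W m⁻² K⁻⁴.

A = 4πr² = 4π × (0.0163)² = 3.34×10^-3 m².
Convert: 663 °C = 936 K.
Q = εσA(T⁴ − T_s⁴). T⁴ − T_s⁴ = (936)⁴ − (225)⁴ = 7.68×10^11 − 2.56×10^9 = 7.65×10^11 K⁴.
Q = 0.12 × 5.67×10⁻⁸ × 3.34×10^-3 × 7.65×10^11 = 17.4 W.

Q ≈ 17.4 W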